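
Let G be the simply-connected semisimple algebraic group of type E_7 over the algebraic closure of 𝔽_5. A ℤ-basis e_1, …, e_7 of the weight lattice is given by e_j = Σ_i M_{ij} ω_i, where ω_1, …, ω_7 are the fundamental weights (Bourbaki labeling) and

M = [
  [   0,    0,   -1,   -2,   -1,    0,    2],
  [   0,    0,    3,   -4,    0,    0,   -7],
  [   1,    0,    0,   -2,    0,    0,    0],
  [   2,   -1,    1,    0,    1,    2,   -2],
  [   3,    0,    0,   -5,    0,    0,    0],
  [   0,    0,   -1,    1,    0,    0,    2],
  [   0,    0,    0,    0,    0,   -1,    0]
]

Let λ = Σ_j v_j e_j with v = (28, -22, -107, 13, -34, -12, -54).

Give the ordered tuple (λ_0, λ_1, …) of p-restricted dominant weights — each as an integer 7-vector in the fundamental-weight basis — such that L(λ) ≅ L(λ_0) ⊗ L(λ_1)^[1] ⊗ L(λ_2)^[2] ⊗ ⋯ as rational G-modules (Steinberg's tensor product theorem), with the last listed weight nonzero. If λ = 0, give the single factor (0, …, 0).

Compute c_i = Σ_j M_{ij} v_j with v = (28, -22, -107, 13, -34, -12, -54):
  c_1 = 0*28 + 0*-22 + -1*-107 + -2*13 + -1*-34 + 0*-12 + 2*-54 = 7
  c_2 = 0*28 + 0*-22 + 3*-107 + -4*13 + 0*-34 + 0*-12 + -7*-54 = 5
  c_3 = 1*28 + 0*-22 + 0*-107 + -2*13 + 0*-34 + 0*-12 + 0*-54 = 2
  c_4 = 2*28 + -1*-22 + 1*-107 + 0*13 + 1*-34 + 2*-12 + -2*-54 = 21
  c_5 = 3*28 + 0*-22 + 0*-107 + -5*13 + 0*-34 + 0*-12 + 0*-54 = 19
  c_6 = 0*28 + 0*-22 + -1*-107 + 1*13 + 0*-34 + 0*-12 + 2*-54 = 12
  c_7 = 0*28 + 0*-22 + 0*-107 + 0*13 + 0*-34 + -1*-12 + 0*-54 = 12
p = 5; digits c_i = Σ_j d_{ij}·5^j, 0 ≤ d_{ij} < 5:
  c_1 = 7 = 2·5^0 + 1·5^1
  c_2 = 5 = 0·5^0 + 1·5^1
  c_3 = 2 = 2·5^0
  c_4 = 21 = 1·5^0 + 4·5^1
  c_5 = 19 = 4·5^0 + 3·5^1
  c_6 = 12 = 2·5^0 + 2·5^1
  c_7 = 12 = 2·5^0 + 2·5^1
p-restricted factor λ_0 = (2, 0, 2, 1, 4, 2, 2)
p-restricted factor λ_1 = (1, 1, 0, 4, 3, 2, 2)

((2, 0, 2, 1, 4, 2, 2), (1, 1, 0, 4, 3, 2, 2))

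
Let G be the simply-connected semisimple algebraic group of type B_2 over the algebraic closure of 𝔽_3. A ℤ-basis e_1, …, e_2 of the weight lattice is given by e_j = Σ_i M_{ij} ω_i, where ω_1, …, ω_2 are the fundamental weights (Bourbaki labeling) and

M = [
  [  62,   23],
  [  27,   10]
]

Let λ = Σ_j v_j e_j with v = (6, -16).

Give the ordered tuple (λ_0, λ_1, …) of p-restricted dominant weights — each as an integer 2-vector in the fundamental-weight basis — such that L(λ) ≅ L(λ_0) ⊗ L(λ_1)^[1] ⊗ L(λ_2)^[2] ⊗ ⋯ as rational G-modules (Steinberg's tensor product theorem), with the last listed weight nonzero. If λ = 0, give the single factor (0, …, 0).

((1, 2), (1, 0))

Compute c_i = Σ_j M_{ij} v_j with v = (6, -16):
  c_1 = 62·6 + (23)·(-16) = 4
  c_2 = 27·6 + (10)·(-16) = 2
Base-3 expansion of each c_i:
  c_1 = 4 = 1·3^0 + 1·3^1
  c_2 = 2 = 2·3^0
p-restricted factor λ_0 = (1, 2)
p-restricted factor λ_1 = (1, 0)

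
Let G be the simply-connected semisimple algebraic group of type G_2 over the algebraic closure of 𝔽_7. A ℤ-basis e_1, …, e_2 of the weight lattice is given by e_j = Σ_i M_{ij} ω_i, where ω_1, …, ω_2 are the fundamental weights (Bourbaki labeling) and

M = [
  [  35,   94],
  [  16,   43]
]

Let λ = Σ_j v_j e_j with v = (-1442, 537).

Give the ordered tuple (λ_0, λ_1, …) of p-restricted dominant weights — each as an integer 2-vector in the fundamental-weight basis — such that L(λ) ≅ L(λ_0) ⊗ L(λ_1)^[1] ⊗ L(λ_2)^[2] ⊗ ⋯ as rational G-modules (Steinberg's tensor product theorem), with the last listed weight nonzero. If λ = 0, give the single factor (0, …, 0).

In the fundamental-weight basis, λ has coordinates c = M·v (v = (-1442, 537)):
  c_1 = (35)·(-1442) + (94)·(537) = 8
  c_2 = (16)·(-1442) + (43)·(537) = 19
Writing each c_i in base p = 7:
  c_1 = 8 = 1·7^0 + 1·7^1
  c_2 = 19 = 5·7^0 + 2·7^1
Factor λ_0 = (1, 5)
Factor λ_1 = (1, 2)

((1, 5), (1, 2))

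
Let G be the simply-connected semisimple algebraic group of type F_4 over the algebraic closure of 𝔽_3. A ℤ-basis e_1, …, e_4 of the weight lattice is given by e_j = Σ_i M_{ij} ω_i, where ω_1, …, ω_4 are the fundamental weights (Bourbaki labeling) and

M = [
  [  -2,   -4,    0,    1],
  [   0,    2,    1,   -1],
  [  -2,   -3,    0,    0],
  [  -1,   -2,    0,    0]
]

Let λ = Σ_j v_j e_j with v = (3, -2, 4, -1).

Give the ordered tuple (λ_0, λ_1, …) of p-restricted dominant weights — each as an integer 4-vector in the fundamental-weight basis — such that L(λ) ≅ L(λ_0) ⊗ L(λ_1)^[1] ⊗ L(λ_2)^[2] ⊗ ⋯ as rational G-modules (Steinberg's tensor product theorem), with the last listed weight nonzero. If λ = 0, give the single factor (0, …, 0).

Compute c_i = Σ_j M_{ij} v_j with v = (3, -2, 4, -1):
  c_1 = (-2)·(3) + (-4)·(-2) + 0·4 + (1)·(-1) = 1
  c_2 = 0·3 + (2)·(-2) + 1·4 + (-1)·(-1) = 1
  c_3 = (-2)·(3) + (-3)·(-2) + 0·4 + (0)·(-1) = 0
  c_4 = (-1)·(3) + (-2)·(-2) + 0·4 + (0)·(-1) = 1
Base-3 expansion of each c_i:
  c_1 = 1 = 1·3^0
  c_2 = 1 = 1·3^0
  c_3 = 0
  c_4 = 1 = 1·3^0
p-restricted factor λ_0 = (1, 1, 0, 1)

((1, 1, 0, 1),)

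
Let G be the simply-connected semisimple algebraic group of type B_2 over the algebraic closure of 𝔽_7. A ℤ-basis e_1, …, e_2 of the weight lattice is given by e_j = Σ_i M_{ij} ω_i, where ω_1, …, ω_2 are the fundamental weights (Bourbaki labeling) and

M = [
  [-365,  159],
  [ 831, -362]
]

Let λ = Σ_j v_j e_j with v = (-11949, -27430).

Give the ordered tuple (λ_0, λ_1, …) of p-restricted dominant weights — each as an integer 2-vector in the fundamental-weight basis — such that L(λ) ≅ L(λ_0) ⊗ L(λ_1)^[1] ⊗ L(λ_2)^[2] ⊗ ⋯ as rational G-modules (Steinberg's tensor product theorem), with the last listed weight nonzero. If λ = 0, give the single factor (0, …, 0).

Compute c_i = Σ_j M_{ij} v_j with v = (-11949, -27430):
  c_1 = -365*-11949 + 159*-27430 = 15
  c_2 = 831*-11949 + -362*-27430 = 41
p = 7; digits c_i = Σ_j d_{ij}·7^j, 0 ≤ d_{ij} < 7:
  c_1 = 15 = 1·7^0 + 2·7^1
  c_2 = 41 = 6·7^0 + 5·7^1
Factor λ_0 = (1, 6)
Factor λ_1 = (2, 5)

((1, 6), (2, 5))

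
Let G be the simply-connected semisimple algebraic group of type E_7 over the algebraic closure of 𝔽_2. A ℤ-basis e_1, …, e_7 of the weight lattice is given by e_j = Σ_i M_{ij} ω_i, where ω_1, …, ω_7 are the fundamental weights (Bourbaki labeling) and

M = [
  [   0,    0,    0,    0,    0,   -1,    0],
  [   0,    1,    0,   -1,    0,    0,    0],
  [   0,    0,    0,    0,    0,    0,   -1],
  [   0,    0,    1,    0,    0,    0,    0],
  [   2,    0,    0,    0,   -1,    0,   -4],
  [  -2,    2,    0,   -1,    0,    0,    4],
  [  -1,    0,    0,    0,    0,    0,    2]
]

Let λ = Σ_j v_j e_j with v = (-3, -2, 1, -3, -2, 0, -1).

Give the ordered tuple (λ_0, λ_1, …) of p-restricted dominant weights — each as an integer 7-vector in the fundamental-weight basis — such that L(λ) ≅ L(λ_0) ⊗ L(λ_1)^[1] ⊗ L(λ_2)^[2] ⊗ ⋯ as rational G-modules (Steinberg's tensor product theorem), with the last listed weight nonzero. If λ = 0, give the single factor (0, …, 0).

((0, 1, 1, 1, 0, 1, 1),)

Converting to the ω-basis (c_i = row i of M dotted with v = (-3, -2, 1, -3, -2, 0, -1)):
  c_1 = (0)·(-3) + (0)·(-2) + 0·1 + (0)·(-3) + (0)·(-2) + (-1)·(0) + (0)·(-1) = 0
  c_2 = (0)·(-3) + (1)·(-2) + 0·1 + (-1)·(-3) + (0)·(-2) + 0·0 + (0)·(-1) = 1
  c_3 = (0)·(-3) + (0)·(-2) + 0·1 + (0)·(-3) + (0)·(-2) + 0·0 + (-1)·(-1) = 1
  c_4 = (0)·(-3) + (0)·(-2) + 1·1 + (0)·(-3) + (0)·(-2) + 0·0 + (0)·(-1) = 1
  c_5 = (2)·(-3) + (0)·(-2) + 0·1 + (0)·(-3) + (-1)·(-2) + 0·0 + (-4)·(-1) = 0
  c_6 = (-2)·(-3) + (2)·(-2) + 0·1 + (-1)·(-3) + (0)·(-2) + 0·0 + (4)·(-1) = 1
  c_7 = (-1)·(-3) + (0)·(-2) + 0·1 + (0)·(-3) + (0)·(-2) + 0·0 + (2)·(-1) = 1
Base-2 expansion of each c_i:
  c_1 = 0
  c_2 = 1 = 1·2^0
  c_3 = 1 = 1·2^0
  c_4 = 1 = 1·2^0
  c_5 = 0
  c_6 = 1 = 1·2^0
  c_7 = 1 = 1·2^0
λ_0 = (0, 1, 1, 1, 0, 1, 1)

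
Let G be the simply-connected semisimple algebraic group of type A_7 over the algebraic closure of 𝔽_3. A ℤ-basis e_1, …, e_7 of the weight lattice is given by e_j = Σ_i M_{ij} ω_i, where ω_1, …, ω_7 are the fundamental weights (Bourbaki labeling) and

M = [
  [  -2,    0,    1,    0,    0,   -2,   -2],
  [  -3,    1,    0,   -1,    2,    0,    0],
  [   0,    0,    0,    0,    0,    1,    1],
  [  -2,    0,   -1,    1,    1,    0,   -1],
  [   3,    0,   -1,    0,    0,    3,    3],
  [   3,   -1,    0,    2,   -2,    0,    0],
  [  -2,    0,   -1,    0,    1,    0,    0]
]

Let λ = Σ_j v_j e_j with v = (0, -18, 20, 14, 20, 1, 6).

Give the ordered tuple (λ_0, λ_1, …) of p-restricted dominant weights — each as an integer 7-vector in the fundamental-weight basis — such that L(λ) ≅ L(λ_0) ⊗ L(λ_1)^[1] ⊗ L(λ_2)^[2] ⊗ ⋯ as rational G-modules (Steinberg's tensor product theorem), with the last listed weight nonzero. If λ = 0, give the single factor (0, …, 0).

Change of basis e → ω: c = M·v where v = (0, -18, 20, 14, 20, 1, 6):
  c_1 = (-2)·(0) + (0)·(-18) + 1·20 + 0·14 + 0·20 + (-2)·(1) + (-2)·(6) = 6
  c_2 = (-3)·(0) + (1)·(-18) + 0·20 + (-1)·(14) + 2·20 + 0·1 + 0·6 = 8
  c_3 = 0·0 + (0)·(-18) + 0·20 + 0·14 + 0·20 + 1·1 + 1·6 = 7
  c_4 = (-2)·(0) + (0)·(-18) + (-1)·(20) + 1·14 + 1·20 + 0·1 + (-1)·(6) = 8
  c_5 = 3·0 + (0)·(-18) + (-1)·(20) + 0·14 + 0·20 + 3·1 + 3·6 = 1
  c_6 = 3·0 + (-1)·(-18) + 0·20 + 2·14 + (-2)·(20) + 0·1 + 0·6 = 6
  c_7 = (-2)·(0) + (0)·(-18) + (-1)·(20) + 0·14 + 1·20 + 0·1 + 0·6 = 0
Expand coordinatewise in base 3:
  c_1 = 6 = 0·3^0 + 2·3^1
  c_2 = 8 = 2·3^0 + 2·3^1
  c_3 = 7 = 1·3^0 + 2·3^1
  c_4 = 8 = 2·3^0 + 2·3^1
  c_5 = 1 = 1·3^0
  c_6 = 6 = 0·3^0 + 2·3^1
  c_7 = 0
p-restricted factor λ_0 = (0, 2, 1, 2, 1, 0, 0)
p-restricted factor λ_1 = (2, 2, 2, 2, 0, 2, 0)

((0, 2, 1, 2, 1, 0, 0), (2, 2, 2, 2, 0, 2, 0))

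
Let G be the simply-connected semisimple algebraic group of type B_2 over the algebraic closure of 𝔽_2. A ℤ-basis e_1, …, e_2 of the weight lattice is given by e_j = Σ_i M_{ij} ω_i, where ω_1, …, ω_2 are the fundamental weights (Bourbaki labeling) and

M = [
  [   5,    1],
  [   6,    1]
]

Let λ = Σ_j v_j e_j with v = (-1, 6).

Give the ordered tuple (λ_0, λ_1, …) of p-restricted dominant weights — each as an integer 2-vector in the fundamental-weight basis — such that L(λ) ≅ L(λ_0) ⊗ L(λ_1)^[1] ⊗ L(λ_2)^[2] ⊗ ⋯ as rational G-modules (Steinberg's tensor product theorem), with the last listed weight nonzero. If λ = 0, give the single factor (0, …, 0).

Change of basis e → ω: c = M·v where v = (-1, 6):
  c_1 = (5)·(-1) + (1)·(6) = 1
  c_2 = (6)·(-1) + (1)·(6) = 0
Writing each c_i in base p = 2:
  c_1 = 1 = 1·2^0
  c_2 = 0
λ_0 = (1, 0)

((1, 0),)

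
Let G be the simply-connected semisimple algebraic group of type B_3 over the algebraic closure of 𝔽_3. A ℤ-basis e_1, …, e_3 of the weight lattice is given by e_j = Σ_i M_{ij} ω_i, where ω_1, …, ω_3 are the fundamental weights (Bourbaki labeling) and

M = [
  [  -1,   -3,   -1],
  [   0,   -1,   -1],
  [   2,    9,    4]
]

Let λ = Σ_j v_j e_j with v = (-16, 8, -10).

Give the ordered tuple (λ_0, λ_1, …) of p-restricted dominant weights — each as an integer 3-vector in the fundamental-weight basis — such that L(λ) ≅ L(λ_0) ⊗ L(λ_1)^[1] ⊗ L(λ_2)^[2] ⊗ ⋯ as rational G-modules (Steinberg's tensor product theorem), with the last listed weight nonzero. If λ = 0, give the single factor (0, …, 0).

Change of basis e → ω: c = M·v where v = (-16, 8, -10):
  c_1 = (-1)·(-16) + (-3)·(8) + (-1)·(-10) = 2
  c_2 = (0)·(-16) + (-1)·(8) + (-1)·(-10) = 2
  c_3 = (2)·(-16) + (9)·(8) + (4)·(-10) = 0
p = 3; digits c_i = Σ_j d_{ij}·3^j, 0 ≤ d_{ij} < 3:
  c_1 = 2 = 2·3^0
  c_2 = 2 = 2·3^0
  c_3 = 0
Factor λ_0 = (2, 2, 0)

((2, 2, 0),)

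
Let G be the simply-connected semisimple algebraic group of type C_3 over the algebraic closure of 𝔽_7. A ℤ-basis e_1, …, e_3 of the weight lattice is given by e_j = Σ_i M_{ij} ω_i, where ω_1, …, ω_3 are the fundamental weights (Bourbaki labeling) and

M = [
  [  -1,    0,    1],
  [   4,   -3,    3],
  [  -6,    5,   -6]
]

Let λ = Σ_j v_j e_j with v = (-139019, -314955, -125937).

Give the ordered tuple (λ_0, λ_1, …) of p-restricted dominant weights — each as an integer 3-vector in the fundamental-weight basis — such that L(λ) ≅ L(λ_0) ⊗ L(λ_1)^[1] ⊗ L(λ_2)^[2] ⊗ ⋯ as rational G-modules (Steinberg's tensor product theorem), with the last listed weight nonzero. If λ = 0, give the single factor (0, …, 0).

((6, 2, 2), (6, 0, 2), (0, 0, 4), (3, 4, 1), (5, 4, 6))

Change of basis e → ω: c = M·v where v = (-139019, -314955, -125937):
  c_1 = (-1)·(-139019) + (0)·(-314955) + (1)·(-125937) = 13082
  c_2 = (4)·(-139019) + (-3)·(-314955) + (3)·(-125937) = 10978
  c_3 = (-6)·(-139019) + (5)·(-314955) + (-6)·(-125937) = 14961
p = 7; digits c_i = Σ_j d_{ij}·7^j, 0 ≤ d_{ij} < 7:
  c_1 = 13082 = 6·7^0 + 6·7^1 + 0·7^2 + 3·7^3 + 5·7^4
  c_2 = 10978 = 2·7^0 + 0·7^1 + 0·7^2 + 4·7^3 + 4·7^4
  c_3 = 14961 = 2·7^0 + 2·7^1 + 4·7^2 + 1·7^3 + 6·7^4
p-restricted factor λ_0 = (6, 2, 2)
p-restricted factor λ_1 = (6, 0, 2)
p-restricted factor λ_2 = (0, 0, 4)
p-restricted factor λ_3 = (3, 4, 1)
p-restricted factor λ_4 = (5, 4, 6)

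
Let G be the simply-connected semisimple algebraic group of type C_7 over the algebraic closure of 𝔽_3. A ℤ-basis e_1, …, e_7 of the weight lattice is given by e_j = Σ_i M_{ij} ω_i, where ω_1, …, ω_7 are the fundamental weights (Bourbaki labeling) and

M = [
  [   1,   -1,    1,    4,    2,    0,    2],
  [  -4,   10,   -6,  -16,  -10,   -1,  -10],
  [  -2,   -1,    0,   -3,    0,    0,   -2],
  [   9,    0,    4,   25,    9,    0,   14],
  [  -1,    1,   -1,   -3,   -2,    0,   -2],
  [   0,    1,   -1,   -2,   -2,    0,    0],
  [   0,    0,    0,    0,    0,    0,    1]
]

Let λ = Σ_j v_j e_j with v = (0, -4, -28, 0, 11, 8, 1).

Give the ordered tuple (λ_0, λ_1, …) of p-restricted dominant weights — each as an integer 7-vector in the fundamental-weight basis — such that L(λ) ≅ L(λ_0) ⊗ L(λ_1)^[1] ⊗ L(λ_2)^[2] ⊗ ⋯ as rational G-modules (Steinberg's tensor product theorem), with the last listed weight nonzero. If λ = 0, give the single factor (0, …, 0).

((0, 0, 2, 1, 0, 2, 1),)

Change of basis e → ω: c = M·v where v = (0, -4, -28, 0, 11, 8, 1):
  c_1 = (1)·(0) + (-1)·(-4) + (1)·(-28) + (4)·(0) + (2)·(11) + (0)·(8) + (2)·(1) = 0
  c_2 = (-4)·(0) + (10)·(-4) + (-6)·(-28) + (-16)·(0) + (-10)·(11) + (-1)·(8) + (-10)·(1) = 0
  c_3 = (-2)·(0) + (-1)·(-4) + (0)·(-28) + (-3)·(0) + (0)·(11) + (0)·(8) + (-2)·(1) = 2
  c_4 = (9)·(0) + (0)·(-4) + (4)·(-28) + (25)·(0) + (9)·(11) + (0)·(8) + (14)·(1) = 1
  c_5 = (-1)·(0) + (1)·(-4) + (-1)·(-28) + (-3)·(0) + (-2)·(11) + (0)·(8) + (-2)·(1) = 0
  c_6 = (0)·(0) + (1)·(-4) + (-1)·(-28) + (-2)·(0) + (-2)·(11) + (0)·(8) + (0)·(1) = 2
  c_7 = (0)·(0) + (0)·(-4) + (0)·(-28) + (0)·(0) + (0)·(11) + (0)·(8) + (1)·(1) = 1
Writing each c_i in base p = 3:
  c_1 = 0
  c_2 = 0
  c_3 = 2 = 2·3^0
  c_4 = 1 = 1·3^0
  c_5 = 0
  c_6 = 2 = 2·3^0
  c_7 = 1 = 1·3^0
p-restricted factor λ_0 = (0, 0, 2, 1, 0, 2, 1)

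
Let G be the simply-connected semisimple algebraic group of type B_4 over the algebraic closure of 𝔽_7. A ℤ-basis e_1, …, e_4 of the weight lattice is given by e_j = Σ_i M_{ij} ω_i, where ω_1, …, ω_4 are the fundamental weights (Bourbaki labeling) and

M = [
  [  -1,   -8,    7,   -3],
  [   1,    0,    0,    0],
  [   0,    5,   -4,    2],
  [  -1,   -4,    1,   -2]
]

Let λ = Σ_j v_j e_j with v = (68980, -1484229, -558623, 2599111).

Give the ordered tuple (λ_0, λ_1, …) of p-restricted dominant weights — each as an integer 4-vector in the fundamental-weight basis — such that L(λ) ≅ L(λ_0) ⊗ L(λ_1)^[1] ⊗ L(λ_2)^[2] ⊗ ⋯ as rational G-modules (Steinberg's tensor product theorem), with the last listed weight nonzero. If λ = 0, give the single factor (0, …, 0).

((5, 2, 5, 1), (5, 5, 0, 1), (1, 0, 5, 6), (3, 5, 5, 1), (5, 0, 4, 4), (5, 4, 0, 6))

Change of basis e → ω: c = M·v where v = (68980, -1484229, -558623, 2599111):
  c_1 = (-1)·(68980) + (-8)·(-1484229) + (7)·(-558623) + (-3)·(2599111) = 97158
  c_2 = 1·68980 + (0)·(-1484229) + (0)·(-558623) + 0·2599111 = 68980
  c_3 = 0·68980 + (5)·(-1484229) + (-4)·(-558623) + 2·2599111 = 11569
  c_4 = (-1)·(68980) + (-4)·(-1484229) + (1)·(-558623) + (-2)·(2599111) = 111091
p = 7; digits c_i = Σ_j d_{ij}·7^j, 0 ≤ d_{ij} < 7:
  c_1 = 97158 = 5·7^0 + 5·7^1 + 1·7^2 + 3·7^3 + 5·7^4 + 5·7^5
  c_2 = 68980 = 2·7^0 + 5·7^1 + 0·7^2 + 5·7^3 + 0·7^4 + 4·7^5
  c_3 = 11569 = 5·7^0 + 0·7^1 + 5·7^2 + 5·7^3 + 4·7^4
  c_4 = 111091 = 1·7^0 + 1·7^1 + 6·7^2 + 1·7^3 + 4·7^4 + 6·7^5
λ_0 = (5, 2, 5, 1)
λ_1 = (5, 5, 0, 1)
λ_2 = (1, 0, 5, 6)
λ_3 = (3, 5, 5, 1)
λ_4 = (5, 0, 4, 4)
λ_5 = (5, 4, 0, 6)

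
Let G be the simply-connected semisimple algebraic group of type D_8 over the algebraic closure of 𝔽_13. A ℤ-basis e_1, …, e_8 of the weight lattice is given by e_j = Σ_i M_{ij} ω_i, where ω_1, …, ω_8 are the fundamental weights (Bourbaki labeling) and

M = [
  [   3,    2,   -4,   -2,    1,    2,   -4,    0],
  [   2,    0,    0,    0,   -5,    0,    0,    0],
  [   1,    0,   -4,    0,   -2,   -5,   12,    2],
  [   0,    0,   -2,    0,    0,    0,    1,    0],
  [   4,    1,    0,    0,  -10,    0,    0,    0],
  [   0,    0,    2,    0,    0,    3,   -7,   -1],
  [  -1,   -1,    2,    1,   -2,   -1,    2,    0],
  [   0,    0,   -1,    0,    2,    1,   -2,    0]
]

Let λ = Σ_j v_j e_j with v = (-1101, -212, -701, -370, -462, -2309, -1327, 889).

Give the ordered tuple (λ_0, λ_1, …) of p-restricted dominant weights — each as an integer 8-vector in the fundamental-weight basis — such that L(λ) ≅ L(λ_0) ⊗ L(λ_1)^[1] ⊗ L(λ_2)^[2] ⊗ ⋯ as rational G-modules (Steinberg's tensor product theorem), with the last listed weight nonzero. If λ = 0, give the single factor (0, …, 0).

((6, 4, 0, 10, 4, 6, 3, 5), (3, 8, 2, 5, 0, 5, 9, 9))

Converting to the ω-basis (c_i = row i of M dotted with v = (-1101, -212, -701, -370, -462, -2309, -1327, 889)):
  c_1 = 3*-1101 + 2*-212 + -4*-701 + -2*-370 + 1*-462 + 2*-2309 + -4*-1327 + 0*889 = 45
  c_2 = 2*-1101 + 0*-212 + 0*-701 + 0*-370 + -5*-462 + 0*-2309 + 0*-1327 + 0*889 = 108
  c_3 = 1*-1101 + 0*-212 + -4*-701 + 0*-370 + -2*-462 + -5*-2309 + 12*-1327 + 2*889 = 26
  c_4 = 0*-1101 + 0*-212 + -2*-701 + 0*-370 + 0*-462 + 0*-2309 + 1*-1327 + 0*889 = 75
  c_5 = 4*-1101 + 1*-212 + 0*-701 + 0*-370 + -10*-462 + 0*-2309 + 0*-1327 + 0*889 = 4
  c_6 = 0*-1101 + 0*-212 + 2*-701 + 0*-370 + 0*-462 + 3*-2309 + -7*-1327 + -1*889 = 71
  c_7 = -1*-1101 + -1*-212 + 2*-701 + 1*-370 + -2*-462 + -1*-2309 + 2*-1327 + 0*889 = 120
  c_8 = 0*-1101 + 0*-212 + -1*-701 + 0*-370 + 2*-462 + 1*-2309 + -2*-1327 + 0*889 = 122
Writing each c_i in base p = 13:
  c_1 = 45 = 6·13^0 + 3·13^1
  c_2 = 108 = 4·13^0 + 8·13^1
  c_3 = 26 = 0·13^0 + 2·13^1
  c_4 = 75 = 10·13^0 + 5·13^1
  c_5 = 4 = 4·13^0
  c_6 = 71 = 6·13^0 + 5·13^1
  c_7 = 120 = 3·13^0 + 9·13^1
  c_8 = 122 = 5·13^0 + 9·13^1
Factor λ_0 = (6, 4, 0, 10, 4, 6, 3, 5)
Factor λ_1 = (3, 8, 2, 5, 0, 5, 9, 9)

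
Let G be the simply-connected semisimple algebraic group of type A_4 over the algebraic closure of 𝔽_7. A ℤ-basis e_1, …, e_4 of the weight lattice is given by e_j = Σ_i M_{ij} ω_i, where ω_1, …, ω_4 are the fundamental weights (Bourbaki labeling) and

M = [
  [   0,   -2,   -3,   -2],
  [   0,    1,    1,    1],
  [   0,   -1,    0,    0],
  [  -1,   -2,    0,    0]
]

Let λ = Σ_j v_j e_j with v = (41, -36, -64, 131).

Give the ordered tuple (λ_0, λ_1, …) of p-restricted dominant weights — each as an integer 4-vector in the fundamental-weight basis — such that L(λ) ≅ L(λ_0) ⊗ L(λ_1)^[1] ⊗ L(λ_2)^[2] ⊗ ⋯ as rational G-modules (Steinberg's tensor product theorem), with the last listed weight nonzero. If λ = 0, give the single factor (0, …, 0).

Compute c_i = Σ_j M_{ij} v_j with v = (41, -36, -64, 131):
  c_1 = 0*41 + -2*-36 + -3*-64 + -2*131 = 2
  c_2 = 0*41 + 1*-36 + 1*-64 + 1*131 = 31
  c_3 = 0*41 + -1*-36 + 0*-64 + 0*131 = 36
  c_4 = -1*41 + -2*-36 + 0*-64 + 0*131 = 31
p = 7; digits c_i = Σ_j d_{ij}·7^j, 0 ≤ d_{ij} < 7:
  c_1 = 2 = 2·7^0
  c_2 = 31 = 3·7^0 + 4·7^1
  c_3 = 36 = 1·7^0 + 5·7^1
  c_4 = 31 = 3·7^0 + 4·7^1
p-restricted factor λ_0 = (2, 3, 1, 3)
p-restricted factor λ_1 = (0, 4, 5, 4)

((2, 3, 1, 3), (0, 4, 5, 4))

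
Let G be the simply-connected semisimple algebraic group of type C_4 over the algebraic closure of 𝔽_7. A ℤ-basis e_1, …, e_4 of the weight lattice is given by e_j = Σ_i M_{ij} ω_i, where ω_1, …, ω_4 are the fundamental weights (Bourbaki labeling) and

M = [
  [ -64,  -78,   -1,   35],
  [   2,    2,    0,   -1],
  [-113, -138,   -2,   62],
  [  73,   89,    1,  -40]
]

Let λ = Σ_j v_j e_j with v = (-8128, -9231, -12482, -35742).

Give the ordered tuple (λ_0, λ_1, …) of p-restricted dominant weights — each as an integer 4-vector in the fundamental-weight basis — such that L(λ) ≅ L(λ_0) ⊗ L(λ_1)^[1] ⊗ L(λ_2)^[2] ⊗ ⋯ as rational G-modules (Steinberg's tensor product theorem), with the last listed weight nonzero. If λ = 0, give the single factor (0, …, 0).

In the fundamental-weight basis, λ has coordinates c = M·v (v = (-8128, -9231, -12482, -35742)):
  c_1 = (-64)·(-8128) + (-78)·(-9231) + (-1)·(-12482) + (35)·(-35742) = 1722
  c_2 = (2)·(-8128) + (2)·(-9231) + (0)·(-12482) + (-1)·(-35742) = 1024
  c_3 = (-113)·(-8128) + (-138)·(-9231) + (-2)·(-12482) + (62)·(-35742) = 1302
  c_4 = (73)·(-8128) + (89)·(-9231) + (1)·(-12482) + (-40)·(-35742) = 2295
p = 7; digits c_i = Σ_j d_{ij}·7^j, 0 ≤ d_{ij} < 7:
  c_1 = 1722 = 0·7^0 + 1·7^1 + 0·7^2 + 5·7^3
  c_2 = 1024 = 2·7^0 + 6·7^1 + 6·7^2 + 2·7^3
  c_3 = 1302 = 0·7^0 + 4·7^1 + 5·7^2 + 3·7^3
  c_4 = 2295 = 6·7^0 + 5·7^1 + 4·7^2 + 6·7^3
λ_0 = (0, 2, 0, 6)
λ_1 = (1, 6, 4, 5)
λ_2 = (0, 6, 5, 4)
λ_3 = (5, 2, 3, 6)

((0, 2, 0, 6), (1, 6, 4, 5), (0, 6, 5, 4), (5, 2, 3, 6))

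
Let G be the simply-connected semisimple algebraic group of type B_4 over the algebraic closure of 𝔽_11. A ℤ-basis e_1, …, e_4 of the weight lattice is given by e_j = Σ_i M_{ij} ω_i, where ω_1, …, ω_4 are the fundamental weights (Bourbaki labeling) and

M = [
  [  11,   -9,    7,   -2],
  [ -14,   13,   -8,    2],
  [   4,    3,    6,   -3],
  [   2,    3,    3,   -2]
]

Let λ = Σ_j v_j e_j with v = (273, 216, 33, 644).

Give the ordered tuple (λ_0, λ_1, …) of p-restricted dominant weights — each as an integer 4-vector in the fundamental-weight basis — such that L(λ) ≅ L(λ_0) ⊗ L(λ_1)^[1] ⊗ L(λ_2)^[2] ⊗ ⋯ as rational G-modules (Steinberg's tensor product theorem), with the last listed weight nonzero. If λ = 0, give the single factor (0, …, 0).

((2, 10, 6, 5),)

Compute c_i = Σ_j M_{ij} v_j with v = (273, 216, 33, 644):
  c_1 = 11*273 + -9*216 + 7*33 + -2*644 = 2
  c_2 = -14*273 + 13*216 + -8*33 + 2*644 = 10
  c_3 = 4*273 + 3*216 + 6*33 + -3*644 = 6
  c_4 = 2*273 + 3*216 + 3*33 + -2*644 = 5
Base-11 expansion of each c_i:
  c_1 = 2 = 2·11^0
  c_2 = 10 = 10·11^0
  c_3 = 6 = 6·11^0
  c_4 = 5 = 5·11^0
p-restricted factor λ_0 = (2, 10, 6, 5)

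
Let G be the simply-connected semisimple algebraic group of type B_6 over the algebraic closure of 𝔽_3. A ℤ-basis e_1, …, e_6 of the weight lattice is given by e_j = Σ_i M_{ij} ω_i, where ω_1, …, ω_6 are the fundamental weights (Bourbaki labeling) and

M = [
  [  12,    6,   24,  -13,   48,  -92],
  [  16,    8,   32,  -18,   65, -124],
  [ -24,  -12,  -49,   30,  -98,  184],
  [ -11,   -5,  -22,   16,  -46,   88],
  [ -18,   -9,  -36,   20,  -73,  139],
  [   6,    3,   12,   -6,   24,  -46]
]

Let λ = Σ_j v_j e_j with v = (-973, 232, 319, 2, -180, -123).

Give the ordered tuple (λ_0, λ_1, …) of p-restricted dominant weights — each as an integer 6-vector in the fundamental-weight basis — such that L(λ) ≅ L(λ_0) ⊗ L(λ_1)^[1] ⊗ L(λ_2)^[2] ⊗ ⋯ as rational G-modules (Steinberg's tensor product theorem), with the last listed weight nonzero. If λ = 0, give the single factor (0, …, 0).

((1, 0, 2, 1, 1, 0), (1, 1, 1, 1, 2, 1), (2, 1, 0, 1, 2, 1))

Converting to the ω-basis (c_i = row i of M dotted with v = (-973, 232, 319, 2, -180, -123)):
  c_1 = 12*-973 + 6*232 + 24*319 + -13*2 + 48*-180 + -92*-123 = 22
  c_2 = 16*-973 + 8*232 + 32*319 + -18*2 + 65*-180 + -124*-123 = 12
  c_3 = -24*-973 + -12*232 + -49*319 + 30*2 + -98*-180 + 184*-123 = 5
  c_4 = -11*-973 + -5*232 + -22*319 + 16*2 + -46*-180 + 88*-123 = 13
  c_5 = -18*-973 + -9*232 + -36*319 + 20*2 + -73*-180 + 139*-123 = 25
  c_6 = 6*-973 + 3*232 + 12*319 + -6*2 + 24*-180 + -46*-123 = 12
Expand coordinatewise in base 3:
  c_1 = 22 = 1·3^0 + 1·3^1 + 2·3^2
  c_2 = 12 = 0·3^0 + 1·3^1 + 1·3^2
  c_3 = 5 = 2·3^0 + 1·3^1
  c_4 = 13 = 1·3^0 + 1·3^1 + 1·3^2
  c_5 = 25 = 1·3^0 + 2·3^1 + 2·3^2
  c_6 = 12 = 0·3^0 + 1·3^1 + 1·3^2
p-restricted factor λ_0 = (1, 0, 2, 1, 1, 0)
p-restricted factor λ_1 = (1, 1, 1, 1, 2, 1)
p-restricted factor λ_2 = (2, 1, 0, 1, 2, 1)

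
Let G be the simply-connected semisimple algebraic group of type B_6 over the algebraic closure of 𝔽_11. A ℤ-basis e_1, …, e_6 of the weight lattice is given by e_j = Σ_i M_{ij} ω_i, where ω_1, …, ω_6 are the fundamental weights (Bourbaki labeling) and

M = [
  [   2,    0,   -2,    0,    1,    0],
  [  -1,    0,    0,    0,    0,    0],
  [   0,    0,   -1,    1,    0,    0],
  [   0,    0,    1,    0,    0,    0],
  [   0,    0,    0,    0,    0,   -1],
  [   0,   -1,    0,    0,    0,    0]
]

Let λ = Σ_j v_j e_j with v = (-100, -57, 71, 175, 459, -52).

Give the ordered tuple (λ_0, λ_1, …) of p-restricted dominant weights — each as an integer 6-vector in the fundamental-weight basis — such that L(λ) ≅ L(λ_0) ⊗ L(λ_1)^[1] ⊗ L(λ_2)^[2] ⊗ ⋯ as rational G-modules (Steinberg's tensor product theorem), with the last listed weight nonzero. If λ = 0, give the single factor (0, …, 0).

ω-coordinates c = M·v, v = (-100, -57, 71, 175, 459, -52):
  c_1 = 2*-100 + 0*-57 + -2*71 + 0*175 + 1*459 + 0*-52 = 117
  c_2 = -1*-100 + 0*-57 + 0*71 + 0*175 + 0*459 + 0*-52 = 100
  c_3 = 0*-100 + 0*-57 + -1*71 + 1*175 + 0*459 + 0*-52 = 104
  c_4 = 0*-100 + 0*-57 + 1*71 + 0*175 + 0*459 + 0*-52 = 71
  c_5 = 0*-100 + 0*-57 + 0*71 + 0*175 + 0*459 + -1*-52 = 52
  c_6 = 0*-100 + -1*-57 + 0*71 + 0*175 + 0*459 + 0*-52 = 57
Base-11 expansion of each c_i:
  c_1 = 117 = 7·11^0 + 10·11^1
  c_2 = 100 = 1·11^0 + 9·11^1
  c_3 = 104 = 5·11^0 + 9·11^1
  c_4 = 71 = 5·11^0 + 6·11^1
  c_5 = 52 = 8·11^0 + 4·11^1
  c_6 = 57 = 2·11^0 + 5·11^1
Factor λ_0 = (7, 1, 5, 5, 8, 2)
Factor λ_1 = (10, 9, 9, 6, 4, 5)

((7, 1, 5, 5, 8, 2), (10, 9, 9, 6, 4, 5))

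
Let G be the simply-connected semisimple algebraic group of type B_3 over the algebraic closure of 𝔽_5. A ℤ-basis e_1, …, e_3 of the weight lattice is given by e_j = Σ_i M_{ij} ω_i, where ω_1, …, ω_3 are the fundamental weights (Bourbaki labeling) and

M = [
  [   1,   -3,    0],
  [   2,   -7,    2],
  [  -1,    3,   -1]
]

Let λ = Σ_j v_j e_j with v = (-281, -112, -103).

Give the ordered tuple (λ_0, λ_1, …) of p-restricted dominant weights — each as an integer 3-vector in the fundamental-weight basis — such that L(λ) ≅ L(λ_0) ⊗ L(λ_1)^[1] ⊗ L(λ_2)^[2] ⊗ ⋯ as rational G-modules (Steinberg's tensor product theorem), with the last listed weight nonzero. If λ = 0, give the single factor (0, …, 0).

((0, 1, 3), (1, 3, 4), (2, 0, 1))

In the fundamental-weight basis, λ has coordinates c = M·v (v = (-281, -112, -103)):
  c_1 = (1)·(-281) + (-3)·(-112) + (0)·(-103) = 55
  c_2 = (2)·(-281) + (-7)·(-112) + (2)·(-103) = 16
  c_3 = (-1)·(-281) + (3)·(-112) + (-1)·(-103) = 48
Writing each c_i in base p = 5:
  c_1 = 55 = 0·5^0 + 1·5^1 + 2·5^2
  c_2 = 16 = 1·5^0 + 3·5^1
  c_3 = 48 = 3·5^0 + 4·5^1 + 1·5^2
λ_0 = (0, 1, 3)
λ_1 = (1, 3, 4)
λ_2 = (2, 0, 1)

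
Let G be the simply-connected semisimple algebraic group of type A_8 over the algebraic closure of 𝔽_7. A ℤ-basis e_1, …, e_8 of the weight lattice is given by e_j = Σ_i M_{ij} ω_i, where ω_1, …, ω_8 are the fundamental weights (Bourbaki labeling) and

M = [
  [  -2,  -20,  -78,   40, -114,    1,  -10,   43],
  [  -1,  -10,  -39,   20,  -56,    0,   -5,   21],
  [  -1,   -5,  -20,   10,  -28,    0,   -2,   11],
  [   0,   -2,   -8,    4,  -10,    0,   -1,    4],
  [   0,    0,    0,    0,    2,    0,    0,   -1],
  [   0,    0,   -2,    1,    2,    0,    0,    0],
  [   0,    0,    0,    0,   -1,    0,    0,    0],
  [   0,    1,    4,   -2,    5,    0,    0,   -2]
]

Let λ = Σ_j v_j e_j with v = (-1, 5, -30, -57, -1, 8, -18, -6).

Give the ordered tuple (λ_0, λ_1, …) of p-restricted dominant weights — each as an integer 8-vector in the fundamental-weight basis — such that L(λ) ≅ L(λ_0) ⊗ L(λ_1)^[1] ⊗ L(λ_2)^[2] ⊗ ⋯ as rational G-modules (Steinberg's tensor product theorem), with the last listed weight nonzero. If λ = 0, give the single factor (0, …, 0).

In the fundamental-weight basis, λ has coordinates c = M·v (v = (-1, 5, -30, -57, -1, 8, -18, -6)):
  c_1 = (-2)·(-1) + (-20)·(5) + (-78)·(-30) + (40)·(-57) + (-114)·(-1) + 1·8 + (-10)·(-18) + (43)·(-6) = 6
  c_2 = (-1)·(-1) + (-10)·(5) + (-39)·(-30) + (20)·(-57) + (-56)·(-1) + 0·8 + (-5)·(-18) + (21)·(-6) = 1
  c_3 = (-1)·(-1) + (-5)·(5) + (-20)·(-30) + (10)·(-57) + (-28)·(-1) + 0·8 + (-2)·(-18) + (11)·(-6) = 4
  c_4 = (0)·(-1) + (-2)·(5) + (-8)·(-30) + (4)·(-57) + (-10)·(-1) + 0·8 + (-1)·(-18) + (4)·(-6) = 6
  c_5 = (0)·(-1) + 0·5 + (0)·(-30) + (0)·(-57) + (2)·(-1) + 0·8 + (0)·(-18) + (-1)·(-6) = 4
  c_6 = (0)·(-1) + 0·5 + (-2)·(-30) + (1)·(-57) + (2)·(-1) + 0·8 + (0)·(-18) + (0)·(-6) = 1
  c_7 = (0)·(-1) + 0·5 + (0)·(-30) + (0)·(-57) + (-1)·(-1) + 0·8 + (0)·(-18) + (0)·(-6) = 1
  c_8 = (0)·(-1) + 1·5 + (4)·(-30) + (-2)·(-57) + (5)·(-1) + 0·8 + (0)·(-18) + (-2)·(-6) = 6
p = 7; digits c_i = Σ_j d_{ij}·7^j, 0 ≤ d_{ij} < 7:
  c_1 = 6 = 6·7^0
  c_2 = 1 = 1·7^0
  c_3 = 4 = 4·7^0
  c_4 = 6 = 6·7^0
  c_5 = 4 = 4·7^0
  c_6 = 1 = 1·7^0
  c_7 = 1 = 1·7^0
  c_8 = 6 = 6·7^0
p-restricted factor λ_0 = (6, 1, 4, 6, 4, 1, 1, 6)

((6, 1, 4, 6, 4, 1, 1, 6),)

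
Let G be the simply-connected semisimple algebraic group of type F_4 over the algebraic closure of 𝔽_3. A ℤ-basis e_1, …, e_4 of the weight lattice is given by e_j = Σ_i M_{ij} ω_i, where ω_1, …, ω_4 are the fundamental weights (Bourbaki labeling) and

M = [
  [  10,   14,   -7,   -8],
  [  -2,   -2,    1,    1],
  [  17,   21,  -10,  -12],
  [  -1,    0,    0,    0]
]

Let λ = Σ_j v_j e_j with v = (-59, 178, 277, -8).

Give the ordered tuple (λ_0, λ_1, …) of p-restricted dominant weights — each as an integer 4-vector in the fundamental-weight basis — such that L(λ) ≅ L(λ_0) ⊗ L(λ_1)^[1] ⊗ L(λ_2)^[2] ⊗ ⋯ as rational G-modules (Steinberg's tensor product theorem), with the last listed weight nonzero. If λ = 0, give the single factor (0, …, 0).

((0, 1, 1, 2), (0, 1, 2, 1), (0, 0, 0, 0), (1, 1, 2, 2))

Converting to the ω-basis (c_i = row i of M dotted with v = (-59, 178, 277, -8)):
  c_1 = (10)·(-59) + 14·178 + (-7)·(277) + (-8)·(-8) = 27
  c_2 = (-2)·(-59) + (-2)·(178) + 1·277 + (1)·(-8) = 31
  c_3 = (17)·(-59) + 21·178 + (-10)·(277) + (-12)·(-8) = 61
  c_4 = (-1)·(-59) + 0·178 + 0·277 + (0)·(-8) = 59
Writing each c_i in base p = 3:
  c_1 = 27 = 0·3^0 + 0·3^1 + 0·3^2 + 1·3^3
  c_2 = 31 = 1·3^0 + 1·3^1 + 0·3^2 + 1·3^3
  c_3 = 61 = 1·3^0 + 2·3^1 + 0·3^2 + 2·3^3
  c_4 = 59 = 2·3^0 + 1·3^1 + 0·3^2 + 2·3^3
Factor λ_0 = (0, 1, 1, 2)
Factor λ_1 = (0, 1, 2, 1)
Factor λ_2 = (0, 0, 0, 0)
Factor λ_3 = (1, 1, 2, 2)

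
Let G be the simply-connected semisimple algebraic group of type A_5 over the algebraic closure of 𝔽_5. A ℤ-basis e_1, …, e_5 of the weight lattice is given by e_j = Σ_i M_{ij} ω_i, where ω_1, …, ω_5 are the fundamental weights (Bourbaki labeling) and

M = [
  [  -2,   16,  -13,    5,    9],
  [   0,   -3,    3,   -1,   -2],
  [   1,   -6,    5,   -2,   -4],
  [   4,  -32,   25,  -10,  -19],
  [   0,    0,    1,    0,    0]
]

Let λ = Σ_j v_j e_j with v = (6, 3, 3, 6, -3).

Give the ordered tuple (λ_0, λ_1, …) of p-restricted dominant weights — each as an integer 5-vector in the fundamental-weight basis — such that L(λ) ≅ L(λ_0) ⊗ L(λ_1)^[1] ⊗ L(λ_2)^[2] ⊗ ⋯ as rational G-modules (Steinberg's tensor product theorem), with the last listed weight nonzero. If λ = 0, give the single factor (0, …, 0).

((0, 0, 3, 0, 3),)

In the fundamental-weight basis, λ has coordinates c = M·v (v = (6, 3, 3, 6, -3)):
  c_1 = -2*6 + 16*3 + -13*3 + 5*6 + 9*-3 = 0
  c_2 = 0*6 + -3*3 + 3*3 + -1*6 + -2*-3 = 0
  c_3 = 1*6 + -6*3 + 5*3 + -2*6 + -4*-3 = 3
  c_4 = 4*6 + -32*3 + 25*3 + -10*6 + -19*-3 = 0
  c_5 = 0*6 + 0*3 + 1*3 + 0*6 + 0*-3 = 3
Expand coordinatewise in base 5:
  c_1 = 0
  c_2 = 0
  c_3 = 3 = 3·5^0
  c_4 = 0
  c_5 = 3 = 3·5^0
Factor λ_0 = (0, 0, 3, 0, 3)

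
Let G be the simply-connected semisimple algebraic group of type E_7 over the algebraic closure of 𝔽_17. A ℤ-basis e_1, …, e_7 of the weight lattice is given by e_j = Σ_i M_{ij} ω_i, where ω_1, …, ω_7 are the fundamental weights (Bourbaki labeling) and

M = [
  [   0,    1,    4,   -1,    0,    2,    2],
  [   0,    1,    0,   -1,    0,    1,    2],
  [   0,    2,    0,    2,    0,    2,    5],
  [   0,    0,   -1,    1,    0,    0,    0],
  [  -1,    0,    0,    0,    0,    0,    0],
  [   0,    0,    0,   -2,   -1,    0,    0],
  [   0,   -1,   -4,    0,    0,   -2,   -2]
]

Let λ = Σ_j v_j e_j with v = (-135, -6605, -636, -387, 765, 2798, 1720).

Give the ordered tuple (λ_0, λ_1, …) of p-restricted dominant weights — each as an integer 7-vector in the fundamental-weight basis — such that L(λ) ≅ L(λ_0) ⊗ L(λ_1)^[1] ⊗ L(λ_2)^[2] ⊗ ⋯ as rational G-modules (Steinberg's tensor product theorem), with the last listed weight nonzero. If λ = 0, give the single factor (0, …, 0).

Change of basis e → ω: c = M·v where v = (-135, -6605, -636, -387, 765, 2798, 1720):
  c_1 = (0)·(-135) + (1)·(-6605) + (4)·(-636) + (-1)·(-387) + (0)·(765) + (2)·(2798) + (2)·(1720) = 274
  c_2 = (0)·(-135) + (1)·(-6605) + (0)·(-636) + (-1)·(-387) + (0)·(765) + (1)·(2798) + (2)·(1720) = 20
  c_3 = (0)·(-135) + (2)·(-6605) + (0)·(-636) + (2)·(-387) + (0)·(765) + (2)·(2798) + (5)·(1720) = 212
  c_4 = (0)·(-135) + (0)·(-6605) + (-1)·(-636) + (1)·(-387) + (0)·(765) + (0)·(2798) + (0)·(1720) = 249
  c_5 = (-1)·(-135) + (0)·(-6605) + (0)·(-636) + (0)·(-387) + (0)·(765) + (0)·(2798) + (0)·(1720) = 135
  c_6 = (0)·(-135) + (0)·(-6605) + (0)·(-636) + (-2)·(-387) + (-1)·(765) + (0)·(2798) + (0)·(1720) = 9
  c_7 = (0)·(-135) + (-1)·(-6605) + (-4)·(-636) + (0)·(-387) + (0)·(765) + (-2)·(2798) + (-2)·(1720) = 113
Base-17 expansion of each c_i:
  c_1 = 274 = 2·17^0 + 16·17^1
  c_2 = 20 = 3·17^0 + 1·17^1
  c_3 = 212 = 8·17^0 + 12·17^1
  c_4 = 249 = 11·17^0 + 14·17^1
  c_5 = 135 = 16·17^0 + 7·17^1
  c_6 = 9 = 9·17^0
  c_7 = 113 = 11·17^0 + 6·17^1
p-restricted factor λ_0 = (2, 3, 8, 11, 16, 9, 11)
p-restricted factor λ_1 = (16, 1, 12, 14, 7, 0, 6)

((2, 3, 8, 11, 16, 9, 11), (16, 1, 12, 14, 7, 0, 6))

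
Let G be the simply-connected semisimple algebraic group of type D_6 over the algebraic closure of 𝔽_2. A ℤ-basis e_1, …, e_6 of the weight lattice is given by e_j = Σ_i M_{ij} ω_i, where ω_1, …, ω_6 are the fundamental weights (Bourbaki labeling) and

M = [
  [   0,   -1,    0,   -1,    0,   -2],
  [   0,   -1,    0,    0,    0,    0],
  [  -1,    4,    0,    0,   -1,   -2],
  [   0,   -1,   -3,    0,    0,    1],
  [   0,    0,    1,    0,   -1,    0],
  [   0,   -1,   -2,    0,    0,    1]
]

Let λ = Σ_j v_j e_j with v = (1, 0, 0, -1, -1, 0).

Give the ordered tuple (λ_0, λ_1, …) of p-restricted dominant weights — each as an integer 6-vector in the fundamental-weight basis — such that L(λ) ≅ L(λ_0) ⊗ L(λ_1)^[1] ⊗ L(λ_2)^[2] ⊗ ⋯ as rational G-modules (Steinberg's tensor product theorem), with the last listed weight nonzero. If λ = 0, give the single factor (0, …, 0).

((1, 0, 0, 0, 1, 0),)

Compute c_i = Σ_j M_{ij} v_j with v = (1, 0, 0, -1, -1, 0):
  c_1 = 0*1 + -1*0 + 0*0 + -1*-1 + 0*-1 + -2*0 = 1
  c_2 = 0*1 + -1*0 + 0*0 + 0*-1 + 0*-1 + 0*0 = 0
  c_3 = -1*1 + 4*0 + 0*0 + 0*-1 + -1*-1 + -2*0 = 0
  c_4 = 0*1 + -1*0 + -3*0 + 0*-1 + 0*-1 + 1*0 = 0
  c_5 = 0*1 + 0*0 + 1*0 + 0*-1 + -1*-1 + 0*0 = 1
  c_6 = 0*1 + -1*0 + -2*0 + 0*-1 + 0*-1 + 1*0 = 0
Base-2 expansion of each c_i:
  c_1 = 1 = 1·2^0
  c_2 = 0
  c_3 = 0
  c_4 = 0
  c_5 = 1 = 1·2^0
  c_6 = 0
Factor λ_0 = (1, 0, 0, 0, 1, 0)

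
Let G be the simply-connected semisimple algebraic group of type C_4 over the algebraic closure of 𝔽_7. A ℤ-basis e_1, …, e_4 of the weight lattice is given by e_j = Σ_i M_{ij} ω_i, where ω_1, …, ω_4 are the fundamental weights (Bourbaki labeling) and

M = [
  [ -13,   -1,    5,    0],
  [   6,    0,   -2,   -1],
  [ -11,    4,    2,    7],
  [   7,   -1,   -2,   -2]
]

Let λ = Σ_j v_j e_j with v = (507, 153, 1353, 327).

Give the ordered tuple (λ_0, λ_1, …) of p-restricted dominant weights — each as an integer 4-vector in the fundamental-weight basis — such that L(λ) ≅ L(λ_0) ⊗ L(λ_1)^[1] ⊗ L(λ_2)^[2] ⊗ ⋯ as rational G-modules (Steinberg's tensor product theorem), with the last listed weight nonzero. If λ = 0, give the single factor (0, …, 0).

Compute c_i = Σ_j M_{ij} v_j with v = (507, 153, 1353, 327):
  c_1 = -13*507 + -1*153 + 5*1353 + 0*327 = 21
  c_2 = 6*507 + 0*153 + -2*1353 + -1*327 = 9
  c_3 = -11*507 + 4*153 + 2*1353 + 7*327 = 30
  c_4 = 7*507 + -1*153 + -2*1353 + -2*327 = 36
p = 7; digits c_i = Σ_j d_{ij}·7^j, 0 ≤ d_{ij} < 7:
  c_1 = 21 = 0·7^0 + 3·7^1
  c_2 = 9 = 2·7^0 + 1·7^1
  c_3 = 30 = 2·7^0 + 4·7^1
  c_4 = 36 = 1·7^0 + 5·7^1
Factor λ_0 = (0, 2, 2, 1)
Factor λ_1 = (3, 1, 4, 5)

((0, 2, 2, 1), (3, 1, 4, 5))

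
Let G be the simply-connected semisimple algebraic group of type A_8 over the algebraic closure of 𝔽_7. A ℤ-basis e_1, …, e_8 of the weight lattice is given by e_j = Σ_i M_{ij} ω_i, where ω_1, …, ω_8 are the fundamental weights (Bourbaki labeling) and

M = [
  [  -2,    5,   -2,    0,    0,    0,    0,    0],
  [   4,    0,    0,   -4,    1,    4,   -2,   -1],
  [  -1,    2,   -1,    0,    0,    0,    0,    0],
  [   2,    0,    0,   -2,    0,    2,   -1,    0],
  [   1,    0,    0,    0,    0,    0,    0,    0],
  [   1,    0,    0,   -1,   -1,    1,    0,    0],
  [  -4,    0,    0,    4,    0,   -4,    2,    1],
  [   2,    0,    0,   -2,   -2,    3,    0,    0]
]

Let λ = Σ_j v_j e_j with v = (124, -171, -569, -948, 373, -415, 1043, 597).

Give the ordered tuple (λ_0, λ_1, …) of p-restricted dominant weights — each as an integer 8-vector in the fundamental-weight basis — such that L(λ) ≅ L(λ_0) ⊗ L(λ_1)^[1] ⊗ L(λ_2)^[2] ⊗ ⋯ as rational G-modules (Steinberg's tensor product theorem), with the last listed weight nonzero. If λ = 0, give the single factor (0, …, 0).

((0, 3, 5, 5, 5, 4, 6, 6), (5, 3, 0, 3, 3, 5, 0, 0), (0, 6, 2, 5, 2, 5, 1, 3))

Converting to the ω-basis (c_i = row i of M dotted with v = (124, -171, -569, -948, 373, -415, 1043, 597)):
  c_1 = -2*124 + 5*-171 + -2*-569 + 0*-948 + 0*373 + 0*-415 + 0*1043 + 0*597 = 35
  c_2 = 4*124 + 0*-171 + 0*-569 + -4*-948 + 1*373 + 4*-415 + -2*1043 + -1*597 = 318
  c_3 = -1*124 + 2*-171 + -1*-569 + 0*-948 + 0*373 + 0*-415 + 0*1043 + 0*597 = 103
  c_4 = 2*124 + 0*-171 + 0*-569 + -2*-948 + 0*373 + 2*-415 + -1*1043 + 0*597 = 271
  c_5 = 1*124 + 0*-171 + 0*-569 + 0*-948 + 0*373 + 0*-415 + 0*1043 + 0*597 = 124
  c_6 = 1*124 + 0*-171 + 0*-569 + -1*-948 + -1*373 + 1*-415 + 0*1043 + 0*597 = 284
  c_7 = -4*124 + 0*-171 + 0*-569 + 4*-948 + 0*373 + -4*-415 + 2*1043 + 1*597 = 55
  c_8 = 2*124 + 0*-171 + 0*-569 + -2*-948 + -2*373 + 3*-415 + 0*1043 + 0*597 = 153
p = 7; digits c_i = Σ_j d_{ij}·7^j, 0 ≤ d_{ij} < 7:
  c_1 = 35 = 0·7^0 + 5·7^1
  c_2 = 318 = 3·7^0 + 3·7^1 + 6·7^2
  c_3 = 103 = 5·7^0 + 0·7^1 + 2·7^2
  c_4 = 271 = 5·7^0 + 3·7^1 + 5·7^2
  c_5 = 124 = 5·7^0 + 3·7^1 + 2·7^2
  c_6 = 284 = 4·7^0 + 5·7^1 + 5·7^2
  c_7 = 55 = 6·7^0 + 0·7^1 + 1·7^2
  c_8 = 153 = 6·7^0 + 0·7^1 + 3·7^2
Factor λ_0 = (0, 3, 5, 5, 5, 4, 6, 6)
Factor λ_1 = (5, 3, 0, 3, 3, 5, 0, 0)
Factor λ_2 = (0, 6, 2, 5, 2, 5, 1, 3)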